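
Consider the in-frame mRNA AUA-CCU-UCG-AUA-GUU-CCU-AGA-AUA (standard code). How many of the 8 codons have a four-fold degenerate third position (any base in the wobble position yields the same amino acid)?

Codon 1 AUA (Ile): third position 3-fold.
Codon 2 CCU (Pro): third position 4-fold.
Codon 3 UCG (Ser): third position 4-fold.
Codon 4 AUA (Ile): third position 3-fold.
Codon 5 GUU (Val): third position 4-fold.
Codon 6 CCU (Pro): third position 4-fold.
Codon 7 AGA (Arg): third position 2-fold.
Codon 8 AUA (Ile): third position 3-fold.
Four-fold degenerate third positions: 4.

4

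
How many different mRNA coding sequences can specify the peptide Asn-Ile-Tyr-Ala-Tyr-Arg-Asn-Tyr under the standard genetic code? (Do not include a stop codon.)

Asn: 2 codons.
Ile: 3 codons.
Tyr: 2 codons.
Ala: 4 codons.
Tyr: 2 codons.
Arg: 6 codons.
Asn: 2 codons.
Tyr: 2 codons.
2 × 3 × 2 × 4 × 2 × 6 × 2 × 2 = 2304.

2304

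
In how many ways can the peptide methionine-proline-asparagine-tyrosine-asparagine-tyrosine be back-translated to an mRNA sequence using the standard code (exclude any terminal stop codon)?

64

Met: 1 codon.
Pro: 4 codons.
Asn: 2 codons.
Tyr: 2 codons.
Asn: 2 codons.
Tyr: 2 codons.
1 × 4 × 2 × 2 × 2 × 2 = 64.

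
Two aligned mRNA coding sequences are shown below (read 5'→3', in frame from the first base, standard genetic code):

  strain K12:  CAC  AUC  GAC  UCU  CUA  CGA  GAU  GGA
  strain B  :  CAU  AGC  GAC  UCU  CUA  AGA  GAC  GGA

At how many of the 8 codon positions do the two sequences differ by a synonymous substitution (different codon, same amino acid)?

Codon 1: CAC His / CAU His — synonymous.
Codon 2: AUC Ile / AGC Ser — nonsynonymous.
Codon 3: GAC Asp / GAC Asp — identical.
Codon 4: UCU Ser / UCU Ser — identical.
Codon 5: CUA Leu / CUA Leu — identical.
Codon 6: CGA Arg / AGA Arg — synonymous.
Codon 7: GAU Asp / GAC Asp — synonymous.
Codon 8: GGA Gly / GGA Gly — identical.
Synonymous differences: 3.

3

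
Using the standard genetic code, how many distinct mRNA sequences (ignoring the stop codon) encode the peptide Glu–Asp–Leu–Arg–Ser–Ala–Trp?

3456

Glu: 2 codons.
Asp: 2 codons.
Leu: 6 codons.
Arg: 6 codons.
Ser: 6 codons.
Ala: 4 codons.
Trp: 1 codon.
2 × 2 × 6 × 6 × 6 × 4 × 1 = 3456.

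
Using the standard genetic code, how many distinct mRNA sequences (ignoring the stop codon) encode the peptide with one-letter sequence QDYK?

Gln: 2 codons.
Asp: 2 codons.
Tyr: 2 codons.
Lys: 2 codons.
2 × 2 × 2 × 2 = 16.

16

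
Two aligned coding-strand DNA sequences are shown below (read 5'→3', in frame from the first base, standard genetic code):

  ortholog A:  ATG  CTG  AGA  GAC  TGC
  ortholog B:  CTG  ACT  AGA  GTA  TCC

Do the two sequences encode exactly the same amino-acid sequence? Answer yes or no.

no

Codon 1: ATG Met / CTG Leu — nonsynonymous.
Codon 2: CTG Leu / ACT Thr — nonsynonymous.
Codon 3: AGA Arg / AGA Arg — identical.
Codon 4: GAC Asp / GTA Val — nonsynonymous.
Codon 5: TGC Cys / TCC Ser — nonsynonymous.
Nonsynonymous differences: 4 → different protein.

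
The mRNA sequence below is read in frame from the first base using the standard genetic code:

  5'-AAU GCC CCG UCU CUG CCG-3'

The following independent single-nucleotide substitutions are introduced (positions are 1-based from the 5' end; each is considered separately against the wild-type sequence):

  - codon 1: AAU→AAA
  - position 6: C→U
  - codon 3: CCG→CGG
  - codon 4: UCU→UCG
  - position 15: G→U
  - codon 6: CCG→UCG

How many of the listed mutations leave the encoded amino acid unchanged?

3

Codon 1: AAU (Asn) → AAA (Lys) — missense.
Codon 2: GCC (Ala) → GCU (Ala) — synonymous.
Codon 3: CCG (Pro) → CGG (Arg) — missense.
Codon 4: UCU (Ser) → UCG (Ser) — synonymous.
Codon 5: CUG (Leu) → CUU (Leu) — synonymous.
Codon 6: CCG (Pro) → UCG (Ser) — missense.
Synonymous: 3 of 6.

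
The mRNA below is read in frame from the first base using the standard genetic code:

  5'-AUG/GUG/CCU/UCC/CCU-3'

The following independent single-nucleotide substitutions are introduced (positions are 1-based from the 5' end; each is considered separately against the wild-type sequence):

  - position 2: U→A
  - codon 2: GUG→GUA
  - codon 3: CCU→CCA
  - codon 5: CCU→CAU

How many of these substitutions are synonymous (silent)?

Codon 1: AUG (Met) → AAG (Lys) — missense.
Codon 2: GUG (Val) → GUA (Val) — synonymous.
Codon 3: CCU (Pro) → CCA (Pro) — synonymous.
Codon 5: CCU (Pro) → CAU (His) — missense.
Synonymous: 2 of 4.

2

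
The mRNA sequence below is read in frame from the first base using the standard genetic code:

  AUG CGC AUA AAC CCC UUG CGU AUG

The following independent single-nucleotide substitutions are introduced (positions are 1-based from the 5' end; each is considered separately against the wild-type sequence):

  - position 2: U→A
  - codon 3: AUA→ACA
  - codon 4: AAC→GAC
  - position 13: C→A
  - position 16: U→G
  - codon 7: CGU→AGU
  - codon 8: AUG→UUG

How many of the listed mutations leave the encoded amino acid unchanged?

0

Codon 1: AUG (Met) → AAG (Lys) — missense.
Codon 3: AUA (Ile) → ACA (Thr) — missense.
Codon 4: AAC (Asn) → GAC (Asp) — missense.
Codon 5: CCC (Pro) → ACC (Thr) — missense.
Codon 6: UUG (Leu) → GUG (Val) — missense.
Codon 7: CGU (Arg) → AGU (Ser) — missense.
Codon 8: AUG (Met) → UUG (Leu) — missense.
Synonymous: 0 of 7.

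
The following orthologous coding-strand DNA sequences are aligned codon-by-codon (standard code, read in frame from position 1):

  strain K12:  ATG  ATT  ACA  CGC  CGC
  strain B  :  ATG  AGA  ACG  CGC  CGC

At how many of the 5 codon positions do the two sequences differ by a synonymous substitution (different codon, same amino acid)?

Codon 1: ATG Met / ATG Met — identical.
Codon 2: ATT Ile / AGA Arg — nonsynonymous.
Codon 3: ACA Thr / ACG Thr — synonymous.
Codon 4: CGC Arg / CGC Arg — identical.
Codon 5: CGC Arg / CGC Arg — identical.
Synonymous differences: 1.

1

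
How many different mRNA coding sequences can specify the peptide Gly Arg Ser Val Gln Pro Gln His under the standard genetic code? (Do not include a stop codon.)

Gly: 4 codons.
Arg: 6 codons.
Ser: 6 codons.
Val: 4 codons.
Gln: 2 codons.
Pro: 4 codons.
Gln: 2 codons.
His: 2 codons.
4 × 6 × 6 × 4 × 2 × 4 × 2 × 2 = 18432.

18432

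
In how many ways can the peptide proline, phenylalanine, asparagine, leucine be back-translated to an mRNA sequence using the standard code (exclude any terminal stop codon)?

96

Pro: 4 codons.
Phe: 2 codons.
Asn: 2 codons.
Leu: 6 codons.
4 × 2 × 2 × 6 = 96.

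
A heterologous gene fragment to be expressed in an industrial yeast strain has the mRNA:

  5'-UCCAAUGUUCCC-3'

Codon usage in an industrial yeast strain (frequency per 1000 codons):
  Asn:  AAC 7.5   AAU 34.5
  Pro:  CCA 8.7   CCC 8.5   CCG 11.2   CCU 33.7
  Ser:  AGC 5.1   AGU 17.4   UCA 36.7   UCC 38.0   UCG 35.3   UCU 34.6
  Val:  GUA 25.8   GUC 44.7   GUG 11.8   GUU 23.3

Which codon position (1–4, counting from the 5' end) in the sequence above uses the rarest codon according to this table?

Codon 1 UCC (Ser): 38.0 per 1000.
Codon 2 AAU (Asn): 34.5 per 1000.
Codon 3 GUU (Val): 23.3 per 1000.
Codon 4 CCC (Pro): 8.5 per 1000.
Lowest frequency is 8.5 at codon 4.

4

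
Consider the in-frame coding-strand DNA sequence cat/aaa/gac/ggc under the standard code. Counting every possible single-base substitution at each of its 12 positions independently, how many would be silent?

Codon 1 (CAT, His): 1 synonymous substitution.
Codon 2 (AAA, Lys): 1 synonymous substitution.
Codon 3 (GAC, Asp): 1 synonymous substitution.
Codon 4 (GGC, Gly): 3 synonymous substitutions.
Total: 1 + 1 + 1 + 3 = 6.

6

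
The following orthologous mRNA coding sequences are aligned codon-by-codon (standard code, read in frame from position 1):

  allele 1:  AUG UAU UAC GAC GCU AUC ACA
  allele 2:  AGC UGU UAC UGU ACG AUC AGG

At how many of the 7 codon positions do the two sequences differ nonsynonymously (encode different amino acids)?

Codon 1: AUG Met / AGC Ser — nonsynonymous.
Codon 2: UAU Tyr / UGU Cys — nonsynonymous.
Codon 3: UAC Tyr / UAC Tyr — identical.
Codon 4: GAC Asp / UGU Cys — nonsynonymous.
Codon 5: GCU Ala / ACG Thr — nonsynonymous.
Codon 6: AUC Ile / AUC Ile — identical.
Codon 7: ACA Thr / AGG Arg — nonsynonymous.
Nonsynonymous differences: 5.

5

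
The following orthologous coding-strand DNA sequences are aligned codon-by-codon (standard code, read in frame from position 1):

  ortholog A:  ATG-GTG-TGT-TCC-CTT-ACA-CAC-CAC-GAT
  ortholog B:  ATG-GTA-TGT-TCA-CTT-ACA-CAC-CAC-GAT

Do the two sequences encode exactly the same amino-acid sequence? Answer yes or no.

Codon 1: ATG Met / ATG Met — identical.
Codon 2: GTG Val / GTA Val — synonymous.
Codon 3: TGT Cys / TGT Cys — identical.
Codon 4: TCC Ser / TCA Ser — synonymous.
Codon 5: CTT Leu / CTT Leu — identical.
Codon 6: ACA Thr / ACA Thr — identical.
Codon 7: CAC His / CAC His — identical.
Codon 8: CAC His / CAC His — identical.
Codon 9: GAT Asp / GAT Asp — identical.
Nonsynonymous differences: 0 → same protein.

yes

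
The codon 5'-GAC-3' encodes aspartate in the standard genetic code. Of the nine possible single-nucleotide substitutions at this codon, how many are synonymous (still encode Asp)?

Position 1: none → 0 synonymous.
Position 2: none → 0 synonymous.
Position 3: GAT → 1 synonymous.
Total: 0 + 0 + 1 = 1.

1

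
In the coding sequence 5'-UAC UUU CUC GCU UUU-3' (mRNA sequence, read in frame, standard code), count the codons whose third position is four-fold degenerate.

2

Codon 1 UAC (Tyr): third position 2-fold.
Codon 2 UUU (Phe): third position 2-fold.
Codon 3 CUC (Leu): third position 4-fold.
Codon 4 GCU (Ala): third position 4-fold.
Codon 5 UUU (Phe): third position 2-fold.
Four-fold degenerate third positions: 2.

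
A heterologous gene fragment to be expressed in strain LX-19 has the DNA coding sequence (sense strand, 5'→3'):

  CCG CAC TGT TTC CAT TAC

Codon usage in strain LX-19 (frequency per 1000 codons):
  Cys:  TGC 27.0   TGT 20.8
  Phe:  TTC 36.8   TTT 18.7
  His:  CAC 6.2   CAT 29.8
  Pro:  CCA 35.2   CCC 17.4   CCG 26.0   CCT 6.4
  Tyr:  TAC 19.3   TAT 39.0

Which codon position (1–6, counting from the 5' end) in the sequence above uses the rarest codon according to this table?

2

Codon 1 CCG (Pro): 26.0 per 1000.
Codon 2 CAC (His): 6.2 per 1000.
Codon 3 TGT (Cys): 20.8 per 1000.
Codon 4 TTC (Phe): 36.8 per 1000.
Codon 5 CAT (His): 29.8 per 1000.
Codon 6 TAC (Tyr): 19.3 per 1000.
Lowest frequency is 6.2 at codon 2.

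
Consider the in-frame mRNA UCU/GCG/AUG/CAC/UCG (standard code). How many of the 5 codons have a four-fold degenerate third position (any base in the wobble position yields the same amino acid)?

3

Codon 1 UCU (Ser): third position 4-fold.
Codon 2 GCG (Ala): third position 4-fold.
Codon 3 AUG (Met): third position 1-fold.
Codon 4 CAC (His): third position 2-fold.
Codon 5 UCG (Ser): third position 4-fold.
Four-fold degenerate third positions: 3.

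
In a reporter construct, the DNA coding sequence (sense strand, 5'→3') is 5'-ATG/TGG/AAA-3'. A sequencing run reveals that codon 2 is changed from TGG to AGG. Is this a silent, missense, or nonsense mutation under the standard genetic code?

missense

Position 4 falls in codon 2: TGG → Trp.
After the substitution the codon is AGG → Arg.
Trp ≠ Arg, so this is a missense mutation.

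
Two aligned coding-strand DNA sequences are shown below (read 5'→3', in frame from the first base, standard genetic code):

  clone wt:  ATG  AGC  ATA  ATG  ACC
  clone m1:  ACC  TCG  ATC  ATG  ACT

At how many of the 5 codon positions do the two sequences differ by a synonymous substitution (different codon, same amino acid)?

Codon 1: ATG Met / ACC Thr — nonsynonymous.
Codon 2: AGC Ser / TCG Ser — synonymous.
Codon 3: ATA Ile / ATC Ile — synonymous.
Codon 4: ATG Met / ATG Met — identical.
Codon 5: ACC Thr / ACT Thr — synonymous.
Synonymous differences: 3.

3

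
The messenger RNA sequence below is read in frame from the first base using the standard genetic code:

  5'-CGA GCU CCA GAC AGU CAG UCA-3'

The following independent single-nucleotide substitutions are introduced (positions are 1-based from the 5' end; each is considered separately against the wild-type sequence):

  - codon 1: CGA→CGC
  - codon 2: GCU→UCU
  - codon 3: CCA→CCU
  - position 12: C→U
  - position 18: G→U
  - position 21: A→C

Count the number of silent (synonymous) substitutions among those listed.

4

Codon 1: CGA (Arg) → CGC (Arg) — synonymous.
Codon 2: GCU (Ala) → UCU (Ser) — missense.
Codon 3: CCA (Pro) → CCU (Pro) — synonymous.
Codon 4: GAC (Asp) → GAU (Asp) — synonymous.
Codon 6: CAG (Gln) → CAU (His) — missense.
Codon 7: UCA (Ser) → UCC (Ser) — synonymous.
Synonymous: 4 of 6.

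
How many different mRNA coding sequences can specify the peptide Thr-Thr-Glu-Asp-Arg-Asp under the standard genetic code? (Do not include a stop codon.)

Thr: 4 codons.
Thr: 4 codons.
Glu: 2 codons.
Asp: 2 codons.
Arg: 6 codons.
Asp: 2 codons.
4 × 4 × 2 × 2 × 6 × 2 = 768.

768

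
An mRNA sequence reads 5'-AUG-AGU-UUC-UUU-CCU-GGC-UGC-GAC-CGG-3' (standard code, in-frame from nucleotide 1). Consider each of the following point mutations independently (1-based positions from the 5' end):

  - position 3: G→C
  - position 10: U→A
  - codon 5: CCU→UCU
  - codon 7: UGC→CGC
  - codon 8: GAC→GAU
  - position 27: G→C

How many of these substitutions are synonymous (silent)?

Codon 1: AUG (Met) → AUC (Ile) — missense.
Codon 4: UUU (Phe) → AUU (Ile) — missense.
Codon 5: CCU (Pro) → UCU (Ser) — missense.
Codon 7: UGC (Cys) → CGC (Arg) — missense.
Codon 8: GAC (Asp) → GAU (Asp) — synonymous.
Codon 9: CGG (Arg) → CGC (Arg) — synonymous.
Synonymous: 2 of 6.

2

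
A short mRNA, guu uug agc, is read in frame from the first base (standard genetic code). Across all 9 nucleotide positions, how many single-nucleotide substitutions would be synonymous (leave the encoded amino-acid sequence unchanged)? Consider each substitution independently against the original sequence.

Codon 1 (GUU, Val): 3 synonymous substitutions.
Codon 2 (UUG, Leu): 2 synonymous substitutions.
Codon 3 (AGC, Ser): 1 synonymous substitution.
Total: 3 + 2 + 1 = 6.

6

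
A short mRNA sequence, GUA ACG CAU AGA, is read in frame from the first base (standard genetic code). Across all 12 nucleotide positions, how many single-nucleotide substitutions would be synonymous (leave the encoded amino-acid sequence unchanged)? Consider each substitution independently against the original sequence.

Codon 1 (GUA, Val): 3 synonymous substitutions.
Codon 2 (ACG, Thr): 3 synonymous substitutions.
Codon 3 (CAU, His): 1 synonymous substitution.
Codon 4 (AGA, Arg): 2 synonymous substitutions.
Total: 3 + 3 + 1 + 2 = 9.

9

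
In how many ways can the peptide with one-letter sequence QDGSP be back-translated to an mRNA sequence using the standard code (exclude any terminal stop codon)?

Gln: 2 codons.
Asp: 2 codons.
Gly: 4 codons.
Ser: 6 codons.
Pro: 4 codons.
2 × 2 × 4 × 6 × 4 = 384.

384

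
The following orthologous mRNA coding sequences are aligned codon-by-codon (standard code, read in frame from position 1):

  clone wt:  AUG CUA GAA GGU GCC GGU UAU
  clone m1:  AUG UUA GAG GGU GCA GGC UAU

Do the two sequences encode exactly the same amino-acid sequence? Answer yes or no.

Codon 1: AUG Met / AUG Met — identical.
Codon 2: CUA Leu / UUA Leu — synonymous.
Codon 3: GAA Glu / GAG Glu — synonymous.
Codon 4: GGU Gly / GGU Gly — identical.
Codon 5: GCC Ala / GCA Ala — synonymous.
Codon 6: GGU Gly / GGC Gly — synonymous.
Codon 7: UAU Tyr / UAU Tyr — identical.
Nonsynonymous differences: 0 → same protein.

yes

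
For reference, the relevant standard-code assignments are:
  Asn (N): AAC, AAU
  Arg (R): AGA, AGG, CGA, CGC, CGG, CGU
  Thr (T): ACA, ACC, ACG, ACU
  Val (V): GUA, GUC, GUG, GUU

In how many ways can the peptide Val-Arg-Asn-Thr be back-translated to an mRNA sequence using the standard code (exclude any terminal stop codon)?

192

Val: 4 codons.
Arg: 6 codons.
Asn: 2 codons.
Thr: 4 codons.
4 × 6 × 2 × 4 = 192.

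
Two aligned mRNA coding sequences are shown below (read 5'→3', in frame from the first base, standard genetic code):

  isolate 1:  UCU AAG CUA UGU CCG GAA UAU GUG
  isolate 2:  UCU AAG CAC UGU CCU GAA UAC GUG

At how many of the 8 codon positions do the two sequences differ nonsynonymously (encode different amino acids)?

1

Codon 1: UCU Ser / UCU Ser — identical.
Codon 2: AAG Lys / AAG Lys — identical.
Codon 3: CUA Leu / CAC His — nonsynonymous.
Codon 4: UGU Cys / UGU Cys — identical.
Codon 5: CCG Pro / CCU Pro — synonymous.
Codon 6: GAA Glu / GAA Glu — identical.
Codon 7: UAU Tyr / UAC Tyr — synonymous.
Codon 8: GUG Val / GUG Val — identical.
Nonsynonymous differences: 1.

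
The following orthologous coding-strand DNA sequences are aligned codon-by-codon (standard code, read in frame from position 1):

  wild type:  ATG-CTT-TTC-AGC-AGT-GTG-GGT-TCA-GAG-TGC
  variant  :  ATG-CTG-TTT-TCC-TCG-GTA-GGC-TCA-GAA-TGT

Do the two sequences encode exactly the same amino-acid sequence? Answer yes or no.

yes

Codon 1: ATG Met / ATG Met — identical.
Codon 2: CTT Leu / CTG Leu — synonymous.
Codon 3: TTC Phe / TTT Phe — synonymous.
Codon 4: AGC Ser / TCC Ser — synonymous.
Codon 5: AGT Ser / TCG Ser — synonymous.
Codon 6: GTG Val / GTA Val — synonymous.
Codon 7: GGT Gly / GGC Gly — synonymous.
Codon 8: TCA Ser / TCA Ser — identical.
Codon 9: GAG Glu / GAA Glu — synonymous.
Codon 10: TGC Cys / TGT Cys — synonymous.
Nonsynonymous differences: 0 → same protein.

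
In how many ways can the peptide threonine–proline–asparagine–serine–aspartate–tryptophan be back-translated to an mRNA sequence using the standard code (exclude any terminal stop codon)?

384

Thr: 4 codons.
Pro: 4 codons.
Asn: 2 codons.
Ser: 6 codons.
Asp: 2 codons.
Trp: 1 codon.
4 × 4 × 2 × 6 × 2 × 1 = 384.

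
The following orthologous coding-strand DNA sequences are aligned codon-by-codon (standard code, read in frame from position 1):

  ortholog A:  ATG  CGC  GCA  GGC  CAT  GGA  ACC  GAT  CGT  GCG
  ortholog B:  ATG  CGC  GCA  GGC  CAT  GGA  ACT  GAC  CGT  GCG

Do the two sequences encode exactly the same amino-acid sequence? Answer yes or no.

Codon 1: ATG Met / ATG Met — identical.
Codon 2: CGC Arg / CGC Arg — identical.
Codon 3: GCA Ala / GCA Ala — identical.
Codon 4: GGC Gly / GGC Gly — identical.
Codon 5: CAT His / CAT His — identical.
Codon 6: GGA Gly / GGA Gly — identical.
Codon 7: ACC Thr / ACT Thr — synonymous.
Codon 8: GAT Asp / GAC Asp — synonymous.
Codon 9: CGT Arg / CGT Arg — identical.
Codon 10: GCG Ala / GCG Ala — identical.
Nonsynonymous differences: 0 → same protein.

yes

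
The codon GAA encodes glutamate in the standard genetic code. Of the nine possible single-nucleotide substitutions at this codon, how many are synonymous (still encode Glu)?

1

Position 1: none → 0 synonymous.
Position 2: none → 0 synonymous.
Position 3: GAG → 1 synonymous.
Total: 0 + 0 + 1 = 1.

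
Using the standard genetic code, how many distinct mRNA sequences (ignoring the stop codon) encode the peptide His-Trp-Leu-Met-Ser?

His: 2 codons.
Trp: 1 codon.
Leu: 6 codons.
Met: 1 codon.
Ser: 6 codons.
2 × 1 × 6 × 1 × 6 = 72.

72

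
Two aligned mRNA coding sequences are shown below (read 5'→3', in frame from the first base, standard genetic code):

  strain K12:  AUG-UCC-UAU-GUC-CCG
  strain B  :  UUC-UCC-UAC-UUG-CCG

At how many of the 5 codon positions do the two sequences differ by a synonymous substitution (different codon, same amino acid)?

Codon 1: AUG Met / UUC Phe — nonsynonymous.
Codon 2: UCC Ser / UCC Ser — identical.
Codon 3: UAU Tyr / UAC Tyr — synonymous.
Codon 4: GUC Val / UUG Leu — nonsynonymous.
Codon 5: CCG Pro / CCG Pro — identical.
Synonymous differences: 1.

1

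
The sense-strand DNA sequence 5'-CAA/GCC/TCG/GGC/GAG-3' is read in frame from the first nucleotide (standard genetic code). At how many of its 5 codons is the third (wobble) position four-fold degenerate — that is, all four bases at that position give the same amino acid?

3

Codon 1 CAA (Gln): third position 2-fold.
Codon 2 GCC (Ala): third position 4-fold.
Codon 3 TCG (Ser): third position 4-fold.
Codon 4 GGC (Gly): third position 4-fold.
Codon 5 GAG (Glu): third position 2-fold.
Four-fold degenerate third positions: 3.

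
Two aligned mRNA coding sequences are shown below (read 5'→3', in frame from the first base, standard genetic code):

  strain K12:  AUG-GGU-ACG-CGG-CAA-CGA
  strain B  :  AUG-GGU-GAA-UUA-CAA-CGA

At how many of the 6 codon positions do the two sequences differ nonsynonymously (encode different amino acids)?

Codon 1: AUG Met / AUG Met — identical.
Codon 2: GGU Gly / GGU Gly — identical.
Codon 3: ACG Thr / GAA Glu — nonsynonymous.
Codon 4: CGG Arg / UUA Leu — nonsynonymous.
Codon 5: CAA Gln / CAA Gln — identical.
Codon 6: CGA Arg / CGA Arg — identical.
Nonsynonymous differences: 2.

2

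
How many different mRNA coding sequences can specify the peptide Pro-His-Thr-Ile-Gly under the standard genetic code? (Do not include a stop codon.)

384

Pro: 4 codons.
His: 2 codons.
Thr: 4 codons.
Ile: 3 codons.
Gly: 4 codons.
4 × 2 × 4 × 3 × 4 = 384.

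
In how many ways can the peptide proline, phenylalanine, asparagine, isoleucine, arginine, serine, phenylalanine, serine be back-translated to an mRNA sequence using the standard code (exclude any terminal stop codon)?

20736

Pro: 4 codons.
Phe: 2 codons.
Asn: 2 codons.
Ile: 3 codons.
Arg: 6 codons.
Ser: 6 codons.
Phe: 2 codons.
Ser: 6 codons.
4 × 2 × 2 × 3 × 6 × 6 × 2 × 6 = 20736.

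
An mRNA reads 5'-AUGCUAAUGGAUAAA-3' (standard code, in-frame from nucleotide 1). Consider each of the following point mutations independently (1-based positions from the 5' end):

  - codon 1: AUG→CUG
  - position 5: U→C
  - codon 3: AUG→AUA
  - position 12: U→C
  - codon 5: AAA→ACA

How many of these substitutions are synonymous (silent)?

1

Codon 1: AUG (Met) → CUG (Leu) — missense.
Codon 2: CUA (Leu) → CCA (Pro) — missense.
Codon 3: AUG (Met) → AUA (Ile) — missense.
Codon 4: GAU (Asp) → GAC (Asp) — synonymous.
Codon 5: AAA (Lys) → ACA (Thr) — missense.
Synonymous: 1 of 5.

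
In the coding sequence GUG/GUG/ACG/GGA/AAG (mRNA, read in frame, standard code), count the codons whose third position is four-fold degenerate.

4

Codon 1 GUG (Val): third position 4-fold.
Codon 2 GUG (Val): third position 4-fold.
Codon 3 ACG (Thr): third position 4-fold.
Codon 4 GGA (Gly): third position 4-fold.
Codon 5 AAG (Lys): third position 2-fold.
Four-fold degenerate third positions: 4.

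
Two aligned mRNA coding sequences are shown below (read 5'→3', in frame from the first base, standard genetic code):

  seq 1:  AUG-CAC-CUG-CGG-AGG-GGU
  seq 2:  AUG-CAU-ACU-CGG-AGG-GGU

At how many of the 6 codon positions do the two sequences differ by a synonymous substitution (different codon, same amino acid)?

1

Codon 1: AUG Met / AUG Met — identical.
Codon 2: CAC His / CAU His — synonymous.
Codon 3: CUG Leu / ACU Thr — nonsynonymous.
Codon 4: CGG Arg / CGG Arg — identical.
Codon 5: AGG Arg / AGG Arg — identical.
Codon 6: GGU Gly / GGU Gly — identical.
Synonymous differences: 1.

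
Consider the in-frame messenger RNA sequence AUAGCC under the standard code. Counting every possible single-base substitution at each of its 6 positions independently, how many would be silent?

Codon 1 (AUA, Ile): 2 synonymous substitutions.
Codon 2 (GCC, Ala): 3 synonymous substitutions.
Total: 2 + 3 = 5.

5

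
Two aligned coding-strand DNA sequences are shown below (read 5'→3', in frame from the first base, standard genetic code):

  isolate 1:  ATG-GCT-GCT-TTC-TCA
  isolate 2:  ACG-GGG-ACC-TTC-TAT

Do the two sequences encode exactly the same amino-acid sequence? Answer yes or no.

no

Codon 1: ATG Met / ACG Thr — nonsynonymous.
Codon 2: GCT Ala / GGG Gly — nonsynonymous.
Codon 3: GCT Ala / ACC Thr — nonsynonymous.
Codon 4: TTC Phe / TTC Phe — identical.
Codon 5: TCA Ser / TAT Tyr — nonsynonymous.
Nonsynonymous differences: 4 → different protein.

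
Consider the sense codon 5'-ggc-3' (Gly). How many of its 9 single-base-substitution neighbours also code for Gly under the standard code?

3

Position 1: none → 0 synonymous.
Position 2: none → 0 synonymous.
Position 3: GGU, GGA, GGG → 3 synonymous.
Total: 0 + 0 + 3 = 3.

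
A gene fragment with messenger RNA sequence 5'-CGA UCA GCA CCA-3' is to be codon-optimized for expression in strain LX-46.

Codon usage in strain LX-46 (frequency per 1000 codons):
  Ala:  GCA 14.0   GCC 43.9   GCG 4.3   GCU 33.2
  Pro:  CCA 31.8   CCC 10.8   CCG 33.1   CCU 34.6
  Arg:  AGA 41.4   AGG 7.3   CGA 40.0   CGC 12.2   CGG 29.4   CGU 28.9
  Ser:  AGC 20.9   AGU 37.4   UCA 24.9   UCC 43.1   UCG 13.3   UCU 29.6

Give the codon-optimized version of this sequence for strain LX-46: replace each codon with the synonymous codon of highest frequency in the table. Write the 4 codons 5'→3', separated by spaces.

AGA UCC GCC CCU

Codon 1 (Arg): best is AGA at 41.4.
Codon 2 (Ser): best is UCC at 43.1.
Codon 3 (Ala): best is GCC at 43.9.
Codon 4 (Pro): best is CCU at 34.6.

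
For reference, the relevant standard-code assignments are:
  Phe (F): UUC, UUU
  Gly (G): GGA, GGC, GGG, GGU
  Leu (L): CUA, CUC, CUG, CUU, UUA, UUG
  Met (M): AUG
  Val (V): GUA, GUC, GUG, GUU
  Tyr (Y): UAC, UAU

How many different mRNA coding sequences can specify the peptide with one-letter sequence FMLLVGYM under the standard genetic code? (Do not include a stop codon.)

2304

Phe: 2 codons.
Met: 1 codon.
Leu: 6 codons.
Leu: 6 codons.
Val: 4 codons.
Gly: 4 codons.
Tyr: 2 codons.
Met: 1 codon.
2 × 1 × 6 × 6 × 4 × 4 × 2 × 1 = 2304.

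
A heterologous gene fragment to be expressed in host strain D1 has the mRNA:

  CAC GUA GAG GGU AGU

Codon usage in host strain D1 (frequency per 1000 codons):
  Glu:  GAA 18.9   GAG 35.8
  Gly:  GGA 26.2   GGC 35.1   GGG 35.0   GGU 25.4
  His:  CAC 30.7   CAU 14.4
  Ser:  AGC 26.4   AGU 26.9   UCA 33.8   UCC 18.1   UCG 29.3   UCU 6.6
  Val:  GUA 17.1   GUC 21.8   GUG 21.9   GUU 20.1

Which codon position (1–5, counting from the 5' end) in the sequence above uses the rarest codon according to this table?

Codon 1 CAC (His): 30.7 per 1000.
Codon 2 GUA (Val): 17.1 per 1000.
Codon 3 GAG (Glu): 35.8 per 1000.
Codon 4 GGU (Gly): 25.4 per 1000.
Codon 5 AGU (Ser): 26.9 per 1000.
Lowest frequency is 17.1 at codon 2.

2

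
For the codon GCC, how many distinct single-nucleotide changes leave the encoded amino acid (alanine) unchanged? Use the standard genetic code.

3

Position 1: none → 0 synonymous.
Position 2: none → 0 synonymous.
Position 3: GCT, GCA, GCG → 3 synonymous.
Total: 0 + 0 + 3 = 3.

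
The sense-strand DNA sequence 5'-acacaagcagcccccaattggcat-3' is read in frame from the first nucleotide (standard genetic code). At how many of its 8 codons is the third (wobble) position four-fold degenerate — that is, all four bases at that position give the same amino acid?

4

Codon 1 ACA (Thr): third position 4-fold.
Codon 2 CAA (Gln): third position 2-fold.
Codon 3 GCA (Ala): third position 4-fold.
Codon 4 GCC (Ala): third position 4-fold.
Codon 5 CCC (Pro): third position 4-fold.
Codon 6 AAT (Asn): third position 2-fold.
Codon 7 TGG (Trp): third position 1-fold.
Codon 8 CAT (His): third position 2-fold.
Four-fold degenerate third positions: 4.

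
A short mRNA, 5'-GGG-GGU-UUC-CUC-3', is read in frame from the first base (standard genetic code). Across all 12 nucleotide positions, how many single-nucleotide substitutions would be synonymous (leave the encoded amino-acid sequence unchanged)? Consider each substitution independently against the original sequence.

10

Codon 1 (GGG, Gly): 3 synonymous substitutions.
Codon 2 (GGU, Gly): 3 synonymous substitutions.
Codon 3 (UUC, Phe): 1 synonymous substitution.
Codon 4 (CUC, Leu): 3 synonymous substitutions.
Total: 3 + 3 + 1 + 3 = 10.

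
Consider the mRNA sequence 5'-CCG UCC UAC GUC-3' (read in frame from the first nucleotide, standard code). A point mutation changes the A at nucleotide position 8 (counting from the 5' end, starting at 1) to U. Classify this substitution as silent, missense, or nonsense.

Position 8 falls in codon 3: UAC → Tyr.
After the substitution the codon is UUC → Phe.
Tyr ≠ Phe, so this is a missense mutation.

missense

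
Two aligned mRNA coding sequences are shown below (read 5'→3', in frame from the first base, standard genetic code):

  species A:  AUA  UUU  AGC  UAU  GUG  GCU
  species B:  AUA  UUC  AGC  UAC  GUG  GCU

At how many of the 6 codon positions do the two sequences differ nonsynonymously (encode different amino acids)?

0

Codon 1: AUA Ile / AUA Ile — identical.
Codon 2: UUU Phe / UUC Phe — synonymous.
Codon 3: AGC Ser / AGC Ser — identical.
Codon 4: UAU Tyr / UAC Tyr — synonymous.
Codon 5: GUG Val / GUG Val — identical.
Codon 6: GCU Ala / GCU Ala — identical.
Nonsynonymous differences: 0.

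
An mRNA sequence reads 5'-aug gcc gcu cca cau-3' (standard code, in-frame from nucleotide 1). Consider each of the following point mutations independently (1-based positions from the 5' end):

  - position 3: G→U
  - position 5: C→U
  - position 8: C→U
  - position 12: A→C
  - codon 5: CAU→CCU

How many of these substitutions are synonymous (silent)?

1

Codon 1: AUG (Met) → AUU (Ile) — missense.
Codon 2: GCC (Ala) → GUC (Val) — missense.
Codon 3: GCU (Ala) → GUU (Val) — missense.
Codon 4: CCA (Pro) → CCC (Pro) — synonymous.
Codon 5: CAU (His) → CCU (Pro) — missense.
Synonymous: 1 of 5.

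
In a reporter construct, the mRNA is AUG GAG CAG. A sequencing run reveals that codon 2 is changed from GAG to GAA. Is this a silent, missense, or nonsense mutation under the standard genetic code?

Position 6 falls in codon 2: GAG → Glu.
After the substitution the codon is GAA → Glu.
Both encode Glu, so the change is synonymous.

silent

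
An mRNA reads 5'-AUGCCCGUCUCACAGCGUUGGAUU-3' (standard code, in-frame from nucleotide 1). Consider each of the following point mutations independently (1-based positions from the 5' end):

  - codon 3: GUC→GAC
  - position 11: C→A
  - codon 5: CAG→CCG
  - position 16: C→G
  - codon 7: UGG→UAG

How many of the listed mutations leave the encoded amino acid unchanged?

0

Codon 3: GUC (Val) → GAC (Asp) — missense.
Codon 4: UCA (Ser) → UAA (Stop) — nonsense.
Codon 5: CAG (Gln) → CCG (Pro) — missense.
Codon 6: CGU (Arg) → GGU (Gly) — missense.
Codon 7: UGG (Trp) → UAG (Stop) — nonsense.
Synonymous: 0 of 5.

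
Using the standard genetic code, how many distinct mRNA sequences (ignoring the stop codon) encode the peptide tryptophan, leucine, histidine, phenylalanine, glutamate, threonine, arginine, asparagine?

2304

Trp: 1 codon.
Leu: 6 codons.
His: 2 codons.
Phe: 2 codons.
Glu: 2 codons.
Thr: 4 codons.
Arg: 6 codons.
Asn: 2 codons.
1 × 6 × 2 × 2 × 2 × 4 × 6 × 2 = 2304.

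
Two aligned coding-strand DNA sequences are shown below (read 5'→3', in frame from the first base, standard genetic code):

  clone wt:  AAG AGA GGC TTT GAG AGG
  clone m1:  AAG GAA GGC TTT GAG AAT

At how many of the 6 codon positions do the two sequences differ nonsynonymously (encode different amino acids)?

Codon 1: AAG Lys / AAG Lys — identical.
Codon 2: AGA Arg / GAA Glu — nonsynonymous.
Codon 3: GGC Gly / GGC Gly — identical.
Codon 4: TTT Phe / TTT Phe — identical.
Codon 5: GAG Glu / GAG Glu — identical.
Codon 6: AGG Arg / AAT Asn — nonsynonymous.
Nonsynonymous differences: 2.

2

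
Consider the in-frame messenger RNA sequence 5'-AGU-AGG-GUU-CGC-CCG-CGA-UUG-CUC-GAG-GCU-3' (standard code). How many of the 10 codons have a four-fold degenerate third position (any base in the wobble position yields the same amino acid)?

Codon 1 AGU (Ser): third position 2-fold.
Codon 2 AGG (Arg): third position 2-fold.
Codon 3 GUU (Val): third position 4-fold.
Codon 4 CGC (Arg): third position 4-fold.
Codon 5 CCG (Pro): third position 4-fold.
Codon 6 CGA (Arg): third position 4-fold.
Codon 7 UUG (Leu): third position 2-fold.
Codon 8 CUC (Leu): third position 4-fold.
Codon 9 GAG (Glu): third position 2-fold.
Codon 10 GCU (Ala): third position 4-fold.
Four-fold degenerate third positions: 6.

6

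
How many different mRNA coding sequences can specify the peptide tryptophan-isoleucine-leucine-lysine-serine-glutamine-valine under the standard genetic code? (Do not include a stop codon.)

Trp: 1 codon.
Ile: 3 codons.
Leu: 6 codons.
Lys: 2 codons.
Ser: 6 codons.
Gln: 2 codons.
Val: 4 codons.
1 × 3 × 6 × 2 × 6 × 2 × 4 = 1728.

1728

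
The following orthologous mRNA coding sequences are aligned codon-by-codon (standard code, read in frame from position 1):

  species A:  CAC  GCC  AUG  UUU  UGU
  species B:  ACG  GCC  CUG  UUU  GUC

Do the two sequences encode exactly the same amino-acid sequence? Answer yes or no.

Codon 1: CAC His / ACG Thr — nonsynonymous.
Codon 2: GCC Ala / GCC Ala — identical.
Codon 3: AUG Met / CUG Leu — nonsynonymous.
Codon 4: UUU Phe / UUU Phe — identical.
Codon 5: UGU Cys / GUC Val — nonsynonymous.
Nonsynonymous differences: 3 → different protein.

no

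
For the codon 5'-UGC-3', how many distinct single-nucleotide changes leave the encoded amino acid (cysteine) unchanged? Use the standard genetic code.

1

Position 1: none → 0 synonymous.
Position 2: none → 0 synonymous.
Position 3: UGU → 1 synonymous.
Total: 0 + 0 + 1 = 1.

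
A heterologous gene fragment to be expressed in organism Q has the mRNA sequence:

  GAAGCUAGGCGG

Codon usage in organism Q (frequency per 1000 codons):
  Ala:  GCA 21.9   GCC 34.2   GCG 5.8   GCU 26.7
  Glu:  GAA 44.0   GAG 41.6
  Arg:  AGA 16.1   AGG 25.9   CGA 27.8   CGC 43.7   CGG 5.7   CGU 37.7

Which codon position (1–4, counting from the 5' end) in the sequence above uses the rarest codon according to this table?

Codon 1 GAA (Glu): 44.0 per 1000.
Codon 2 GCU (Ala): 26.7 per 1000.
Codon 3 AGG (Arg): 25.9 per 1000.
Codon 4 CGG (Arg): 5.7 per 1000.
Lowest frequency is 5.7 at codon 4.

4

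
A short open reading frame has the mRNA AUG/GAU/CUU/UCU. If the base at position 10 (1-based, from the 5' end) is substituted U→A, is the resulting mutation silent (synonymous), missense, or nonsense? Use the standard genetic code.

Position 10 falls in codon 4: UCU → Ser.
After the substitution the codon is ACU → Thr.
Ser ≠ Thr, so this is a missense mutation.

missense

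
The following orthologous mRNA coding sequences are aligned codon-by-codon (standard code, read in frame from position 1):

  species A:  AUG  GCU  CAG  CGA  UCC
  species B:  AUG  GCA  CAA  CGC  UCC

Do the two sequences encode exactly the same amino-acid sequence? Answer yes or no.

Codon 1: AUG Met / AUG Met — identical.
Codon 2: GCU Ala / GCA Ala — synonymous.
Codon 3: CAG Gln / CAA Gln — synonymous.
Codon 4: CGA Arg / CGC Arg — synonymous.
Codon 5: UCC Ser / UCC Ser — identical.
Nonsynonymous differences: 0 → same protein.

yes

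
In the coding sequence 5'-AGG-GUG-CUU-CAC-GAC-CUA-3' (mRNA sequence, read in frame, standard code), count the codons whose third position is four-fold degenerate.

3

Codon 1 AGG (Arg): third position 2-fold.
Codon 2 GUG (Val): third position 4-fold.
Codon 3 CUU (Leu): third position 4-fold.
Codon 4 CAC (His): third position 2-fold.
Codon 5 GAC (Asp): third position 2-fold.
Codon 6 CUA (Leu): third position 4-fold.
Four-fold degenerate third positions: 3.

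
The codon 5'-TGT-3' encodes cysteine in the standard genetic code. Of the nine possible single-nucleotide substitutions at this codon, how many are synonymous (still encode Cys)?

1

Position 1: none → 0 synonymous.
Position 2: none → 0 synonymous.
Position 3: TGC → 1 synonymous.
Total: 0 + 0 + 1 = 1.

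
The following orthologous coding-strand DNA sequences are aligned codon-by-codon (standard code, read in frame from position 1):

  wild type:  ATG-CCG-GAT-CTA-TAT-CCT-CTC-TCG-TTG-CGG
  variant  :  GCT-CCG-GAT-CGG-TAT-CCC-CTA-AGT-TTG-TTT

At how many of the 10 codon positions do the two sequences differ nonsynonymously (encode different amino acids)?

3

Codon 1: ATG Met / GCT Ala — nonsynonymous.
Codon 2: CCG Pro / CCG Pro — identical.
Codon 3: GAT Asp / GAT Asp — identical.
Codon 4: CTA Leu / CGG Arg — nonsynonymous.
Codon 5: TAT Tyr / TAT Tyr — identical.
Codon 6: CCT Pro / CCC Pro — synonymous.
Codon 7: CTC Leu / CTA Leu — synonymous.
Codon 8: TCG Ser / AGT Ser — synonymous.
Codon 9: TTG Leu / TTG Leu — identical.
Codon 10: CGG Arg / TTT Phe — nonsynonymous.
Nonsynonymous differences: 3.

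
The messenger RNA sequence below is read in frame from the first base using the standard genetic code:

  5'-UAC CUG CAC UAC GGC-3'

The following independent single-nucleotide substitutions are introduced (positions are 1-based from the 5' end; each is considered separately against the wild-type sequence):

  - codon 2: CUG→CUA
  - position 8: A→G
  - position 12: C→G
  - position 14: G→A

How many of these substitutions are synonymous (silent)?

1

Codon 2: CUG (Leu) → CUA (Leu) — synonymous.
Codon 3: CAC (His) → CGC (Arg) — missense.
Codon 4: UAC (Tyr) → UAG (Stop) — nonsense.
Codon 5: GGC (Gly) → GAC (Asp) — missense.
Synonymous: 1 of 4.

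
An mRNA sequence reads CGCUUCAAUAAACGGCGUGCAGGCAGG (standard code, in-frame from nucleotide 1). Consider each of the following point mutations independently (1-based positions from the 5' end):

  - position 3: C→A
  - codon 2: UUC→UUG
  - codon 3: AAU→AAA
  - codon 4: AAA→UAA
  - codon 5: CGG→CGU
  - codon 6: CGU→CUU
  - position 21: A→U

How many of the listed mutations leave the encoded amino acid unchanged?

3

Codon 1: CGC (Arg) → CGA (Arg) — synonymous.
Codon 2: UUC (Phe) → UUG (Leu) — missense.
Codon 3: AAU (Asn) → AAA (Lys) — missense.
Codon 4: AAA (Lys) → UAA (Stop) — nonsense.
Codon 5: CGG (Arg) → CGU (Arg) — synonymous.
Codon 6: CGU (Arg) → CUU (Leu) — missense.
Codon 7: GCA (Ala) → GCU (Ala) — synonymous.
Synonymous: 3 of 7.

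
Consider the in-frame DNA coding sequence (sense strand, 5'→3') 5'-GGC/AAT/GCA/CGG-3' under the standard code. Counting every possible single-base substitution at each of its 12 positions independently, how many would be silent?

11

Codon 1 (GGC, Gly): 3 synonymous substitutions.
Codon 2 (AAT, Asn): 1 synonymous substitution.
Codon 3 (GCA, Ala): 3 synonymous substitutions.
Codon 4 (CGG, Arg): 4 synonymous substitutions.
Total: 3 + 1 + 3 + 4 = 11.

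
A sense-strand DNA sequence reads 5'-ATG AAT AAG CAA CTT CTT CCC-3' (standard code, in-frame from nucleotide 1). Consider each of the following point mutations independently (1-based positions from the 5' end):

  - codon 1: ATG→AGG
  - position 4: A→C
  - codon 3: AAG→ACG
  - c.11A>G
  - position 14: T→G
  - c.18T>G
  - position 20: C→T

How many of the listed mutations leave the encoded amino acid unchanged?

1

Codon 1: ATG (Met) → AGG (Arg) — missense.
Codon 2: AAT (Asn) → CAT (His) — missense.
Codon 3: AAG (Lys) → ACG (Thr) — missense.
Codon 4: CAA (Gln) → CGA (Arg) — missense.
Codon 5: CTT (Leu) → CGT (Arg) — missense.
Codon 6: CTT (Leu) → CTG (Leu) — synonymous.
Codon 7: CCC (Pro) → CTC (Leu) — missense.
Synonymous: 1 of 7.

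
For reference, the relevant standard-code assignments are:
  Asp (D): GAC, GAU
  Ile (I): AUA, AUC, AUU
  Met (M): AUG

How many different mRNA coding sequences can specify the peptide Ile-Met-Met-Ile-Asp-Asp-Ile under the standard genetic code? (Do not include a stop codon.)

Ile: 3 codons.
Met: 1 codon.
Met: 1 codon.
Ile: 3 codons.
Asp: 2 codons.
Asp: 2 codons.
Ile: 3 codons.
3 × 1 × 1 × 3 × 2 × 2 × 3 = 108.

108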